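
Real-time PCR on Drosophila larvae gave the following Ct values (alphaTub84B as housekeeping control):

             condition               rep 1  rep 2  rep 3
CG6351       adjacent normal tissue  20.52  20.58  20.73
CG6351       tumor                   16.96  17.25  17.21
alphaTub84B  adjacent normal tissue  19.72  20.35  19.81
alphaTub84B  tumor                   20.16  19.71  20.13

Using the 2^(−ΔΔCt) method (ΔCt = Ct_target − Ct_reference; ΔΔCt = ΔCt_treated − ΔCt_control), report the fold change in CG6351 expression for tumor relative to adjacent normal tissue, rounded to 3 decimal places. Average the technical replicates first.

Mean Ct: CG6351 adjacent normal tissue 20.610; CG6351 tumor 17.140; alphaTub84B adjacent normal tissue 19.960; alphaTub84B tumor 20.000
ΔCt(adjacent normal tissue) = 20.610 − 19.960 = 0.650
ΔCt(tumor) = 17.140 − 20.000 = -2.860
ΔΔCt = -2.860 − 0.650 = -3.510
Fold change = 2^(−(-3.510)) = 2^3.510 = 11.3924

11.392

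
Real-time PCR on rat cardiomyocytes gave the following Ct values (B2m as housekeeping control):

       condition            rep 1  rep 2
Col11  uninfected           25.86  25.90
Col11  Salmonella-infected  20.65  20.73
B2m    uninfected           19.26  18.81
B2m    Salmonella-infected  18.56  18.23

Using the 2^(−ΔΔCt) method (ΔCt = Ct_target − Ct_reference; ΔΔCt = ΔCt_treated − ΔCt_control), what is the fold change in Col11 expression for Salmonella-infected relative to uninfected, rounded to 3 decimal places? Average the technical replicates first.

Mean Ct: Col11 uninfected 25.880; Col11 Salmonella-infected 20.690; B2m uninfected 19.035; B2m Salmonella-infected 18.395
ΔCt(uninfected) = 25.880 − 19.035 = 6.845
ΔCt(Salmonella-infected) = 20.690 − 18.395 = 2.295
ΔΔCt = 2.295 − 6.845 = -4.550
Fold change = 2^(−(-4.550)) = 2^4.550 = 23.4254

23.425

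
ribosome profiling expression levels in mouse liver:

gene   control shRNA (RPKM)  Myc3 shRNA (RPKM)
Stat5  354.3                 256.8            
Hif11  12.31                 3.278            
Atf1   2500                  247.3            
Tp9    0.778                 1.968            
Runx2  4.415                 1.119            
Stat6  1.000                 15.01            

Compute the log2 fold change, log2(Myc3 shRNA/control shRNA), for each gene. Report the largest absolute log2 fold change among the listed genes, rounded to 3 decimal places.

log2(256.8/354.3) = -0.464  (Stat5)
log2(3.278/12.31) = -1.909  (Hif11)
log2(247.3/2500) = -3.338  (Atf1)
log2(1.968/0.778) = 1.339  (Tp9)
log2(1.119/4.415) = -1.980  (Runx2)
log2(15.01/1.000) = 3.908  (Stat6)
The largest magnitude belongs to Stat6.

3.908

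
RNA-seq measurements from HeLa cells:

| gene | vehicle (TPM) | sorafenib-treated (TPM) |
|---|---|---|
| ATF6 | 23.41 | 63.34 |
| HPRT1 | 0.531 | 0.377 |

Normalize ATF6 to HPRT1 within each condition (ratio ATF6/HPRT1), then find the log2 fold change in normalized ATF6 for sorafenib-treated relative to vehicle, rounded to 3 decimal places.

1.930

ATF6/HPRT1 (vehicle) = 23.41 / 0.531 = 44.087
ATF6/HPRT1 (sorafenib-treated) = 63.34 / 0.377 = 168.01
Fold change = 168.01 / 44.087 = 3.8109
log2(3.8109) = 1.9301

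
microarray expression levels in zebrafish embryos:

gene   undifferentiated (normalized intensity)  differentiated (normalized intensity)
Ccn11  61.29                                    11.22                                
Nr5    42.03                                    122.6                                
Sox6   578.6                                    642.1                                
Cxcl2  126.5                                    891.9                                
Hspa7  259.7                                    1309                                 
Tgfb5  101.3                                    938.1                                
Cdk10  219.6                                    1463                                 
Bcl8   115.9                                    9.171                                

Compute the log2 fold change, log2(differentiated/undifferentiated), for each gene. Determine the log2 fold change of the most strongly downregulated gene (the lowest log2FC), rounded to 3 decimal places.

-3.660

log2(11.22/61.29) = -2.450  (Ccn11)
log2(122.6/42.03) = 1.544  (Nr5)
log2(642.1/578.6) = 0.150  (Sox6)
log2(891.9/126.5) = 2.818  (Cxcl2)
log2(1309/259.7) = 2.334  (Hspa7)
log2(938.1/101.3) = 3.211  (Tgfb5)
log2(1463/219.6) = 2.736  (Cdk10)
log2(9.171/115.9) = -3.660  (Bcl8)
Bcl8 is most strongly downregulated.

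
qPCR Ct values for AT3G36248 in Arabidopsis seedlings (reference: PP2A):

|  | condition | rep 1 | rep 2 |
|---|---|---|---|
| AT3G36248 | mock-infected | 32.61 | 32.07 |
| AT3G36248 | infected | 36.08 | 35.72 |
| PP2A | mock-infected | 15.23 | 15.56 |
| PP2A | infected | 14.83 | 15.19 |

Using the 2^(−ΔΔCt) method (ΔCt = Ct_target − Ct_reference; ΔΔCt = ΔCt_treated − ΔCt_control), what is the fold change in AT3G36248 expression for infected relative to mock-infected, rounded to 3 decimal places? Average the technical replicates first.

0.065

Mean Ct: AT3G36248 mock-infected 32.340; AT3G36248 infected 35.900; PP2A mock-infected 15.395; PP2A infected 15.010
ΔCt(mock-infected) = 32.340 − 15.395 = 16.945
ΔCt(infected) = 35.900 − 15.010 = 20.890
ΔΔCt = 20.890 − 16.945 = 3.945
Fold change = 2^(−3.945) = 0.0649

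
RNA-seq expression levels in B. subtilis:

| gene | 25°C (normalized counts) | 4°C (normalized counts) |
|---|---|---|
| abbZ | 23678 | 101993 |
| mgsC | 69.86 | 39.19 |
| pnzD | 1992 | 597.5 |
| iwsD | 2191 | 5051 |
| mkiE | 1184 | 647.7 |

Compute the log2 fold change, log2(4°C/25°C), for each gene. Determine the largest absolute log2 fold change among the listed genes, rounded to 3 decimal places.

log2(101993/23678) = 2.107  (abbZ)
log2(39.19/69.86) = -0.834  (mgsC)
log2(597.5/1992) = -1.737  (pnzD)
log2(5051/2191) = 1.205  (iwsD)
log2(647.7/1184) = -0.870  (mkiE)
The largest magnitude belongs to abbZ.

2.107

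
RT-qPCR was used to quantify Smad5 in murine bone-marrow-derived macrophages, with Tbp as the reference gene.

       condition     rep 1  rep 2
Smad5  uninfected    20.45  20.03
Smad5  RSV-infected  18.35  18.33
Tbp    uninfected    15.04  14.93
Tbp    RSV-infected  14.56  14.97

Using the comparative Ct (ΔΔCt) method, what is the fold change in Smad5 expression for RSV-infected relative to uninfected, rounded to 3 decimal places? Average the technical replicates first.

3.204

Mean Ct: Smad5 uninfected 20.240; Smad5 RSV-infected 18.340; Tbp uninfected 14.985; Tbp RSV-infected 14.765
ΔCt(uninfected) = 20.240 − 14.985 = 5.255
ΔCt(RSV-infected) = 18.340 − 14.765 = 3.575
ΔΔCt = 3.575 − 5.255 = -1.680
Fold change = 2^(−(-1.680)) = 2^1.680 = 3.2043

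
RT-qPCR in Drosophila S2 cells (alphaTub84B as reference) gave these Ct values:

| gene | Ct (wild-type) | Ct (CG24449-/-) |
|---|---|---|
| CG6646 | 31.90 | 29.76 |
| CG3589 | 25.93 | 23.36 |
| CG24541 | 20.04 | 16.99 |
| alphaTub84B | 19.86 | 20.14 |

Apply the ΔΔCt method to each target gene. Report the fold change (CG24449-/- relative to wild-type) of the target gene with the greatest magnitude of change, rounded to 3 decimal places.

CG6646: ΔΔCt = (29.76−20.14) − (31.90−19.86) = 9.62 − 12.04 = -2.42; fold change = 2^2.42 = 5.352
CG3589: ΔΔCt = (23.36−20.14) − (25.93−19.86) = 3.22 − 6.07 = -2.85; fold change = 2^2.85 = 7.210
CG24541: ΔΔCt = (16.99−20.14) − (20.04−19.86) = -3.15 − 0.18 = -3.33; fold change = 2^3.33 = 10.056
CG24541 has the largest |ΔΔCt| = 3.33.

10.056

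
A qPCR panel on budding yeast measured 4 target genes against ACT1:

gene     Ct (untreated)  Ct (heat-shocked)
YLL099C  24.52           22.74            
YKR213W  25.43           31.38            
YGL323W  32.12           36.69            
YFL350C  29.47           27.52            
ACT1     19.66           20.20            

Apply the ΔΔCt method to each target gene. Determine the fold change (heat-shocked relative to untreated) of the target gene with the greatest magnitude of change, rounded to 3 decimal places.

0.024

YLL099C: ΔΔCt = (22.74−20.20) − (24.52−19.66) = 2.54 − 4.86 = -2.32; fold change = 2^2.32 = 4.993
YKR213W: ΔΔCt = (31.38−20.20) − (25.43−19.66) = 11.18 − 5.77 = 5.41; fold change = 2^-5.41 = 0.024
YGL323W: ΔΔCt = (36.69−20.20) − (32.12−19.66) = 16.49 − 12.46 = 4.03; fold change = 2^-4.03 = 0.061
YFL350C: ΔΔCt = (27.52−20.20) − (29.47−19.66) = 7.32 − 9.81 = -2.49; fold change = 2^2.49 = 5.618
YKR213W has the largest |ΔΔCt| = 5.41.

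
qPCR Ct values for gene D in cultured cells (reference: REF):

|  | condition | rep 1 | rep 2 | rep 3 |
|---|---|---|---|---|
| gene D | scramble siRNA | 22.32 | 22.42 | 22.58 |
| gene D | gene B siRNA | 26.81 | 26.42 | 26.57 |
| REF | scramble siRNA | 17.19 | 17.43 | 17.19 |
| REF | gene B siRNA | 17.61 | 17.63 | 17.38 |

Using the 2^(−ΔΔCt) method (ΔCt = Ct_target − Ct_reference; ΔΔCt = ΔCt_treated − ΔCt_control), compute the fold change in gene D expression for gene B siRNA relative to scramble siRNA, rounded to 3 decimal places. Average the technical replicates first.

0.067

Mean Ct: gene D scramble siRNA 22.440; gene D gene B siRNA 26.600; REF scramble siRNA 17.270; REF gene B siRNA 17.540
ΔCt(scramble siRNA) = 22.440 − 17.270 = 5.170
ΔCt(gene B siRNA) = 26.600 − 17.540 = 9.060
ΔΔCt = 9.060 − 5.170 = 3.890
Fold change = 2^(−3.890) = 0.0675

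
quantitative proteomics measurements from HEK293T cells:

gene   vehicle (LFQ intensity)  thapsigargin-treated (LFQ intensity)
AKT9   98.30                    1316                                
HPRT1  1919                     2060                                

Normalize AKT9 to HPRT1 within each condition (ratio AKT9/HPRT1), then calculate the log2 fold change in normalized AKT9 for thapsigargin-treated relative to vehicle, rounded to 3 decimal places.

AKT9/HPRT1 (vehicle) = 98.30 / 1919 = 0.051225
AKT9/HPRT1 (thapsigargin-treated) = 1316 / 2060 = 0.63883
Fold change = 0.63883 / 0.051225 = 12.4713
log2(12.4713) = 3.6405

3.641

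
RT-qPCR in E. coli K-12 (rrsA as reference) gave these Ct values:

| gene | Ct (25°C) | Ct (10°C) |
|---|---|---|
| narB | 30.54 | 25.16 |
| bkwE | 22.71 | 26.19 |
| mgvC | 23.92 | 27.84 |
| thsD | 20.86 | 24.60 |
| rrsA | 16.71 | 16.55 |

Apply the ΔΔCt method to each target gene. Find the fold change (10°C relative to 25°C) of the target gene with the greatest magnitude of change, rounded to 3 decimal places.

narB: ΔΔCt = (25.16−16.55) − (30.54−16.71) = 8.61 − 13.83 = -5.22; fold change = 2^5.22 = 37.271
bkwE: ΔΔCt = (26.19−16.55) − (22.71−16.71) = 9.64 − 6.00 = 3.64; fold change = 2^-3.64 = 0.080
mgvC: ΔΔCt = (27.84−16.55) − (23.92−16.71) = 11.29 − 7.21 = 4.08; fold change = 2^-4.08 = 0.059
thsD: ΔΔCt = (24.60−16.55) − (20.86−16.71) = 8.05 − 4.15 = 3.90; fold change = 2^-3.90 = 0.067
narB has the largest |ΔΔCt| = 5.22.

37.271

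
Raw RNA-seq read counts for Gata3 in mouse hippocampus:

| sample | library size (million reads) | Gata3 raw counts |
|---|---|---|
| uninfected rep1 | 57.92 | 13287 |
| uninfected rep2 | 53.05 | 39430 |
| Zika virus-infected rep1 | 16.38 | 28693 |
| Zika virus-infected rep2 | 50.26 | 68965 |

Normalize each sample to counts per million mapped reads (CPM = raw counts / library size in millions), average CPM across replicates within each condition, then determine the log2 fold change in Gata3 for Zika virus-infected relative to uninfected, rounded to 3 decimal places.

CPM(uninfected rep1) = 13287 / 57.92 = 229.4026
CPM(uninfected rep2) = 39430 / 53.05 = 743.2611
CPM(Zika virus-infected rep1) = 28693 / 16.38 = 1751.7094
CPM(Zika virus-infected rep2) = 68965 / 50.26 = 1372.1647
mean CPM(uninfected) = 486.3318; mean CPM(Zika virus-infected) = 1561.9371
Fold change = 1561.9371 / 486.3318 = 3.21167
log2(3.21167) = 1.6833

1.683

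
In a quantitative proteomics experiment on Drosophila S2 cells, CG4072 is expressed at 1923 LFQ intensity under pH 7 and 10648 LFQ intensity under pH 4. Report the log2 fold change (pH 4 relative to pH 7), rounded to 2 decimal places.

2.47

Fold change = 10648 / 1923 = 5.5372
log2(5.5372) = 2.469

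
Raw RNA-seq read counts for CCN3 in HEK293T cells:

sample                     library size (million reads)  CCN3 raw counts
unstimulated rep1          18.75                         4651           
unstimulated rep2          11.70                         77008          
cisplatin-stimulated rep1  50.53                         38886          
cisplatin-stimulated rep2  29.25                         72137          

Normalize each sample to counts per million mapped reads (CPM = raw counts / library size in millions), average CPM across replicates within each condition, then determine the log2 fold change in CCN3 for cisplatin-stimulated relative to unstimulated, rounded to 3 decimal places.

-1.078

CPM(unstimulated rep1) = 4651 / 18.75 = 248.0533
CPM(unstimulated rep2) = 77008 / 11.70 = 6581.8803
CPM(cisplatin-stimulated rep1) = 38886 / 50.53 = 769.5626
CPM(cisplatin-stimulated rep2) = 72137 / 29.25 = 2466.2222
mean CPM(unstimulated) = 3414.9668; mean CPM(cisplatin-stimulated) = 1617.8924
Fold change = 1617.8924 / 3414.9668 = 0.47377
log2(0.47377) = -1.0778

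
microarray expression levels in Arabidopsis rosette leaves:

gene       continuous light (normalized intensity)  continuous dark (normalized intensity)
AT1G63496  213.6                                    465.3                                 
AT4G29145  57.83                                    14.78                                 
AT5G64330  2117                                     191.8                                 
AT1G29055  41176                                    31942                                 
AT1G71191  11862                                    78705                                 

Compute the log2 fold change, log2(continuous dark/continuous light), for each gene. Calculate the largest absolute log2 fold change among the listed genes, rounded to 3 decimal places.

3.464

log2(465.3/213.6) = 1.123  (AT1G63496)
log2(14.78/57.83) = -1.968  (AT4G29145)
log2(191.8/2117) = -3.464  (AT5G64330)
log2(31942/41176) = -0.366  (AT1G29055)
log2(78705/11862) = 2.730  (AT1G71191)
The largest magnitude belongs to AT5G64330.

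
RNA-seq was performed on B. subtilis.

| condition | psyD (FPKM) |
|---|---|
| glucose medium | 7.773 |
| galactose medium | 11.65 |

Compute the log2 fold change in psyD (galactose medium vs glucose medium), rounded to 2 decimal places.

Fold change = 11.65 / 7.773 = 1.4988
log2(1.4988) = 0.584

0.58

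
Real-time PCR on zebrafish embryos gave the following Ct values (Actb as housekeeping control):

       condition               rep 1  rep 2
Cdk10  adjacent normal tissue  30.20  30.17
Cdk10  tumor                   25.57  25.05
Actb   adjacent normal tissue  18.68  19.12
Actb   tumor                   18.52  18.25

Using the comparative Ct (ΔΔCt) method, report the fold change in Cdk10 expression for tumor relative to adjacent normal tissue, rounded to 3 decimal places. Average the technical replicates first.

20.535

Mean Ct: Cdk10 adjacent normal tissue 30.185; Cdk10 tumor 25.310; Actb adjacent normal tissue 18.900; Actb tumor 18.385
ΔCt(adjacent normal tissue) = 30.185 − 18.900 = 11.285
ΔCt(tumor) = 25.310 − 18.385 = 6.925
ΔΔCt = 6.925 − 11.285 = -4.360
Fold change = 2^(−(-4.360)) = 2^4.360 = 20.5348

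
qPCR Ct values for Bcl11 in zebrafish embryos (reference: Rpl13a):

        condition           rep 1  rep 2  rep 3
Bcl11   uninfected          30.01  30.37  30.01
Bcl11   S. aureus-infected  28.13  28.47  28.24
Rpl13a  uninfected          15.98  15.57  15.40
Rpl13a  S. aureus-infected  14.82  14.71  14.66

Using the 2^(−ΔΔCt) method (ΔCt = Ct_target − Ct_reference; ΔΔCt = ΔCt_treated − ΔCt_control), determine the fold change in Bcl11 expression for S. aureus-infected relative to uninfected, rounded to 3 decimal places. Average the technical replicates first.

1.905

Mean Ct: Bcl11 uninfected 30.130; Bcl11 S. aureus-infected 28.280; Rpl13a uninfected 15.650; Rpl13a S. aureus-infected 14.730
ΔCt(uninfected) = 30.130 − 15.650 = 14.480
ΔCt(S. aureus-infected) = 28.280 − 14.730 = 13.550
ΔΔCt = 13.550 − 14.480 = -0.930
Fold change = 2^(−(-0.930)) = 2^0.930 = 1.9053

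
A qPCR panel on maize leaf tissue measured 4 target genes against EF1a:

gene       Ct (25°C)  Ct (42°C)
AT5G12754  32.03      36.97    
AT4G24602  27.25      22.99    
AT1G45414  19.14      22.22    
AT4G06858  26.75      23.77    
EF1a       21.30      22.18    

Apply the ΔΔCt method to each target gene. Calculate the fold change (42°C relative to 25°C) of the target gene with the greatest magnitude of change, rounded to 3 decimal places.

35.261

AT5G12754: ΔΔCt = (36.97−22.18) − (32.03−21.30) = 14.79 − 10.73 = 4.06; fold change = 2^-4.06 = 0.060
AT4G24602: ΔΔCt = (22.99−22.18) − (27.25−21.30) = 0.81 − 5.95 = -5.14; fold change = 2^5.14 = 35.261
AT1G45414: ΔΔCt = (22.22−22.18) − (19.14−21.30) = 0.04 − (-2.16) = 2.20; fold change = 2^-2.20 = 0.218
AT4G06858: ΔΔCt = (23.77−22.18) − (26.75−21.30) = 1.59 − 5.45 = -3.86; fold change = 2^3.86 = 14.520
AT4G24602 has the largest |ΔΔCt| = 5.14.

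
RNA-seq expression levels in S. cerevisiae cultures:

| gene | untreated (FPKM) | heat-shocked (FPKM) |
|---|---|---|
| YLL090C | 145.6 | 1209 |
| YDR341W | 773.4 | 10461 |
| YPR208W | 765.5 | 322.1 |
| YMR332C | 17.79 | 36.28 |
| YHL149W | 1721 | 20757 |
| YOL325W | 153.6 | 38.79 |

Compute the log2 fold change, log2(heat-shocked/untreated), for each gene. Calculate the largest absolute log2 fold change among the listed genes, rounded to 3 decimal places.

log2(1209/145.6) = 3.054  (YLL090C)
log2(10461/773.4) = 3.758  (YDR341W)
log2(322.1/765.5) = -1.249  (YPR208W)
log2(36.28/17.79) = 1.028  (YMR332C)
log2(20757/1721) = 3.592  (YHL149W)
log2(38.79/153.6) = -1.985  (YOL325W)
The largest magnitude belongs to YDR341W.

3.758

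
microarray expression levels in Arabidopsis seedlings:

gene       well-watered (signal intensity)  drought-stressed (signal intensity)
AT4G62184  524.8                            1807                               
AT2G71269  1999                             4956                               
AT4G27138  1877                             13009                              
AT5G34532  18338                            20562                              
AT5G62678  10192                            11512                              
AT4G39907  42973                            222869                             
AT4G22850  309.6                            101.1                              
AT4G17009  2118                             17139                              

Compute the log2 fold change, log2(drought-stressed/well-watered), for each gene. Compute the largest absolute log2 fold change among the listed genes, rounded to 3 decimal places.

log2(1807/524.8) = 1.784  (AT4G62184)
log2(4956/1999) = 1.310  (AT2G71269)
log2(13009/1877) = 2.793  (AT4G27138)
log2(20562/18338) = 0.165  (AT5G34532)
log2(11512/10192) = 0.176  (AT5G62678)
log2(222869/42973) = 2.375  (AT4G39907)
log2(101.1/309.6) = -1.615  (AT4G22850)
log2(17139/2118) = 3.017  (AT4G17009)
The largest magnitude belongs to AT4G17009.

3.017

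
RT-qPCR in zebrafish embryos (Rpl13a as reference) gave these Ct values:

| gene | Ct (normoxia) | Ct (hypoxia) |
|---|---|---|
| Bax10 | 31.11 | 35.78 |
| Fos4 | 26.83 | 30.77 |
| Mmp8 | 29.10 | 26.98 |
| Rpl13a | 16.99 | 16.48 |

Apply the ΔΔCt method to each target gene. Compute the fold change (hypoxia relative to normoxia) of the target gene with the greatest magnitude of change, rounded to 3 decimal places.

0.028

Bax10: ΔΔCt = (35.78−16.48) − (31.11−16.99) = 19.30 − 14.12 = 5.18; fold change = 2^-5.18 = 0.028
Fos4: ΔΔCt = (30.77−16.48) − (26.83−16.99) = 14.29 − 9.84 = 4.45; fold change = 2^-4.45 = 0.046
Mmp8: ΔΔCt = (26.98−16.48) − (29.10−16.99) = 10.50 − 12.11 = -1.61; fold change = 2^1.61 = 3.053
Bax10 has the largest |ΔΔCt| = 5.18.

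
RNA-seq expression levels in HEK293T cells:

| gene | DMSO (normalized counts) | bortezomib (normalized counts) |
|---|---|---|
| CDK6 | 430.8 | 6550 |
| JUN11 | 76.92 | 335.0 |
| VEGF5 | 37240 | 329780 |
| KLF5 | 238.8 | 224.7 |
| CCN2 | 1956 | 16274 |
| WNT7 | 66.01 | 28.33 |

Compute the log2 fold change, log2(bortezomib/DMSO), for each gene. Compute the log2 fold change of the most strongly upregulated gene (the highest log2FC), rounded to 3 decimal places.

3.926

log2(6550/430.8) = 3.926  (CDK6)
log2(335.0/76.92) = 2.123  (JUN11)
log2(329780/37240) = 3.147  (VEGF5)
log2(224.7/238.8) = -0.088  (KLF5)
log2(16274/1956) = 3.057  (CCN2)
log2(28.33/66.01) = -1.220  (WNT7)
CDK6 is most strongly upregulated.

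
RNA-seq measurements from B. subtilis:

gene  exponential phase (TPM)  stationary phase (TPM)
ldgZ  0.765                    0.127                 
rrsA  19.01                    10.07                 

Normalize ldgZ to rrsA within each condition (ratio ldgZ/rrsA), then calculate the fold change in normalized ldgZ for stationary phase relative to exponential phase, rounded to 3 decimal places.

0.313

ldgZ/rrsA (exponential phase) = 0.765 / 19.01 = 0.040242
ldgZ/rrsA (stationary phase) = 0.127 / 10.07 = 0.012612
Fold change = 0.012612 / 0.040242 = 0.3134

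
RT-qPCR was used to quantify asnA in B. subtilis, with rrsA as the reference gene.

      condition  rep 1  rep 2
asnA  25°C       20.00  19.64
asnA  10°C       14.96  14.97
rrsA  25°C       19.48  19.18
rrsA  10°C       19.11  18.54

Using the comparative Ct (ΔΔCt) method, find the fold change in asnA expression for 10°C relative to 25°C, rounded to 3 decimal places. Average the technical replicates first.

Mean Ct: asnA 25°C 19.820; asnA 10°C 14.965; rrsA 25°C 19.330; rrsA 10°C 18.825
ΔCt(25°C) = 19.820 − 19.330 = 0.490
ΔCt(10°C) = 14.965 − 18.825 = -3.860
ΔΔCt = -3.860 − 0.490 = -4.350
Fold change = 2^(−(-4.350)) = 2^4.350 = 20.3930

20.393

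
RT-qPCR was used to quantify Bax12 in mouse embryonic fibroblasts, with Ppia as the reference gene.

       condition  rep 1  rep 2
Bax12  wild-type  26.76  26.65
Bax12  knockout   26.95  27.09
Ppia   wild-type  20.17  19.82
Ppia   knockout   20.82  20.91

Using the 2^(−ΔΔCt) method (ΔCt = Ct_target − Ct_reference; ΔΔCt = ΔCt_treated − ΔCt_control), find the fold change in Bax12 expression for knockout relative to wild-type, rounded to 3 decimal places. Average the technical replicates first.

1.469

Mean Ct: Bax12 wild-type 26.705; Bax12 knockout 27.020; Ppia wild-type 19.995; Ppia knockout 20.865
ΔCt(wild-type) = 26.705 − 19.995 = 6.710
ΔCt(knockout) = 27.020 − 20.865 = 6.155
ΔΔCt = 6.155 − 6.710 = -0.555
Fold change = 2^(−(-0.555)) = 2^0.555 = 1.4692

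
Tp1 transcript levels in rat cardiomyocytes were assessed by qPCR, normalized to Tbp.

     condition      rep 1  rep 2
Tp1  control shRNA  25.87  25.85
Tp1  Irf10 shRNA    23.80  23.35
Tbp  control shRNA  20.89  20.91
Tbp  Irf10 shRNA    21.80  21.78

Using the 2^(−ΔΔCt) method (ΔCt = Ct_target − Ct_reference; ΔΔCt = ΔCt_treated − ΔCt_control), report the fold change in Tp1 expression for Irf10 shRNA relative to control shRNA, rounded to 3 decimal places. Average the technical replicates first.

9.032

Mean Ct: Tp1 control shRNA 25.860; Tp1 Irf10 shRNA 23.575; Tbp control shRNA 20.900; Tbp Irf10 shRNA 21.790
ΔCt(control shRNA) = 25.860 − 20.900 = 4.960
ΔCt(Irf10 shRNA) = 23.575 − 21.790 = 1.785
ΔΔCt = 1.785 − 4.960 = -3.175
Fold change = 2^(−(-3.175)) = 2^3.175 = 9.0317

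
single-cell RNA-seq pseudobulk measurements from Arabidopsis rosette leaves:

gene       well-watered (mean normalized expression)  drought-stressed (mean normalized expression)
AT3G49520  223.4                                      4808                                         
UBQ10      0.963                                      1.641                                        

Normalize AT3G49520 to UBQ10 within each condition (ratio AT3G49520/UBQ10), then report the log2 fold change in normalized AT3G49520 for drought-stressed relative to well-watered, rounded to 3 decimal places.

AT3G49520/UBQ10 (well-watered) = 223.4 / 0.963 = 231.98
AT3G49520/UBQ10 (drought-stressed) = 4808 / 1.641 = 2929.9
Fold change = 2929.9 / 231.98 = 12.6299
log2(12.6299) = 3.6588

3.659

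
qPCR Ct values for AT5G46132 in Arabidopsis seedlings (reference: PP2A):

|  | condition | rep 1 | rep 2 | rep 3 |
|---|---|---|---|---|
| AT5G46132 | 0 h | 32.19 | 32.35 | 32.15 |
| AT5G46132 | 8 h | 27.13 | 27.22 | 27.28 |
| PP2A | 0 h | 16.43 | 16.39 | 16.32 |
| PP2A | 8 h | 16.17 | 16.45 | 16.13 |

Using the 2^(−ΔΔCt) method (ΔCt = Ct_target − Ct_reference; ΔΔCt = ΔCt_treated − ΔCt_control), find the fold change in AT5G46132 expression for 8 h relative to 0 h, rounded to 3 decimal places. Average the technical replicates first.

29.651

Mean Ct: AT5G46132 0 h 32.230; AT5G46132 8 h 27.210; PP2A 0 h 16.380; PP2A 8 h 16.250
ΔCt(0 h) = 32.230 − 16.380 = 15.850
ΔCt(8 h) = 27.210 − 16.250 = 10.960
ΔΔCt = 10.960 − 15.850 = -4.890
Fold change = 2^(−(-4.890)) = 2^4.890 = 29.6508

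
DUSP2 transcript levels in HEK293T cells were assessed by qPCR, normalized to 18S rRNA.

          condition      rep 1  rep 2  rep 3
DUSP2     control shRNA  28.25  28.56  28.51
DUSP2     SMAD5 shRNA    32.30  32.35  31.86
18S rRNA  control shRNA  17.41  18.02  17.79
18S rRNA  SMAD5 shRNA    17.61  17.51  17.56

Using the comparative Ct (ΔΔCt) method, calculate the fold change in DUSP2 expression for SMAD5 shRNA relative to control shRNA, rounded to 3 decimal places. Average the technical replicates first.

0.067

Mean Ct: DUSP2 control shRNA 28.440; DUSP2 SMAD5 shRNA 32.170; 18S rRNA control shRNA 17.740; 18S rRNA SMAD5 shRNA 17.560
ΔCt(control shRNA) = 28.440 − 17.740 = 10.700
ΔCt(SMAD5 shRNA) = 32.170 − 17.560 = 14.610
ΔΔCt = 14.610 − 10.700 = 3.910
Fold change = 2^(−3.910) = 0.0665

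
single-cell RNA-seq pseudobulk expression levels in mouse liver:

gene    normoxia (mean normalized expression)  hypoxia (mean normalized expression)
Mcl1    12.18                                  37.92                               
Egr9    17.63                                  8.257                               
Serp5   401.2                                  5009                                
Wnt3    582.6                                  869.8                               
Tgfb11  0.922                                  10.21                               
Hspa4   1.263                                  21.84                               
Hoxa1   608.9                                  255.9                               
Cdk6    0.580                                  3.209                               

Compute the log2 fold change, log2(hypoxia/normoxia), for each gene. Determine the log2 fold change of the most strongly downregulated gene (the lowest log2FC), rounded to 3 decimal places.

-1.251

log2(37.92/12.18) = 1.638  (Mcl1)
log2(8.257/17.63) = -1.094  (Egr9)
log2(5009/401.2) = 3.642  (Serp5)
log2(869.8/582.6) = 0.578  (Wnt3)
log2(10.21/0.922) = 3.469  (Tgfb11)
log2(21.84/1.263) = 4.112  (Hspa4)
log2(255.9/608.9) = -1.251  (Hoxa1)
log2(3.209/0.580) = 2.468  (Cdk6)
Hoxa1 is most strongly downregulated.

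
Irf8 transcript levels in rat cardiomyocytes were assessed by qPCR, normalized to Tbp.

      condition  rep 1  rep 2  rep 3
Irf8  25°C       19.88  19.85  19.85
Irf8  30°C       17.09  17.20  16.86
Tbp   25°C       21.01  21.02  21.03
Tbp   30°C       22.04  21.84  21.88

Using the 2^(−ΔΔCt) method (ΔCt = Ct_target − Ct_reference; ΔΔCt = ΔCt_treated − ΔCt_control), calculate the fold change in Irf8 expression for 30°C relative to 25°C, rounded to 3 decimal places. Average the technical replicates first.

13.086

Mean Ct: Irf8 25°C 19.860; Irf8 30°C 17.050; Tbp 25°C 21.020; Tbp 30°C 21.920
ΔCt(25°C) = 19.860 − 21.020 = -1.160
ΔCt(30°C) = 17.050 − 21.920 = -4.870
ΔΔCt = -4.870 − (-1.160) = -3.710
Fold change = 2^(−(-3.710)) = 2^3.710 = 13.0864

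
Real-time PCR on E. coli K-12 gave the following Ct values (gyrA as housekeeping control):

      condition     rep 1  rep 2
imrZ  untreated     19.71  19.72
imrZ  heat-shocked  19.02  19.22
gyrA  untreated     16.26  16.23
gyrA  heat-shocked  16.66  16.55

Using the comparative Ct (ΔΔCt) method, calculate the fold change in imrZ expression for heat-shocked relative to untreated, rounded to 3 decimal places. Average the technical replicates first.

1.939

Mean Ct: imrZ untreated 19.715; imrZ heat-shocked 19.120; gyrA untreated 16.245; gyrA heat-shocked 16.605
ΔCt(untreated) = 19.715 − 16.245 = 3.470
ΔCt(heat-shocked) = 19.120 − 16.605 = 2.515
ΔΔCt = 2.515 − 3.470 = -0.955
Fold change = 2^(−(-0.955)) = 2^0.955 = 1.9386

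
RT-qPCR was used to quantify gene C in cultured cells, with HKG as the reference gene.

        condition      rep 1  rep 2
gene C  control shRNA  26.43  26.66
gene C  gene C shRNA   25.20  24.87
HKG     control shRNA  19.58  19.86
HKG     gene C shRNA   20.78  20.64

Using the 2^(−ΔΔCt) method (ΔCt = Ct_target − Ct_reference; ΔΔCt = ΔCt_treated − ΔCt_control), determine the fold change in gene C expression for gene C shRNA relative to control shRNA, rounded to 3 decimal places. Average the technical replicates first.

Mean Ct: gene C control shRNA 26.545; gene C gene C shRNA 25.035; HKG control shRNA 19.720; HKG gene C shRNA 20.710
ΔCt(control shRNA) = 26.545 − 19.720 = 6.825
ΔCt(gene C shRNA) = 25.035 − 20.710 = 4.325
ΔΔCt = 4.325 − 6.825 = -2.500
Fold change = 2^(−(-2.500)) = 2^2.500 = 5.6569

5.657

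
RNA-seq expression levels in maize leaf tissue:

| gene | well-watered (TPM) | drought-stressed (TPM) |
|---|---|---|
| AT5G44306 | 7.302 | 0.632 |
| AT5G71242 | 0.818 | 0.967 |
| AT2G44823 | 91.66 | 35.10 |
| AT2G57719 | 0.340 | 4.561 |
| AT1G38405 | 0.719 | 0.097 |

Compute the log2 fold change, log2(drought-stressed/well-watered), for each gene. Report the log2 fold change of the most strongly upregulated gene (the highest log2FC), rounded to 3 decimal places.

log2(0.632/7.302) = -3.530  (AT5G44306)
log2(0.967/0.818) = 0.241  (AT5G71242)
log2(35.10/91.66) = -1.385  (AT2G44823)
log2(4.561/0.340) = 3.746  (AT2G57719)
log2(0.097/0.719) = -2.890  (AT1G38405)
AT2G57719 is most strongly upregulated.

3.746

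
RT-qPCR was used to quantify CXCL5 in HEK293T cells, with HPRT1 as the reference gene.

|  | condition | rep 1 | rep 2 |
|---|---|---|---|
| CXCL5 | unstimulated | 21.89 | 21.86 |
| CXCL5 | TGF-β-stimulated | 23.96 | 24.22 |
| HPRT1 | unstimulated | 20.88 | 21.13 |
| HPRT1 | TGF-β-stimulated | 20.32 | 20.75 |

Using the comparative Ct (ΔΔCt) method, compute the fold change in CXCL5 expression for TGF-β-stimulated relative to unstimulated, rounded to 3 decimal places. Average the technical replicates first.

0.156

Mean Ct: CXCL5 unstimulated 21.875; CXCL5 TGF-β-stimulated 24.090; HPRT1 unstimulated 21.005; HPRT1 TGF-β-stimulated 20.535
ΔCt(unstimulated) = 21.875 − 21.005 = 0.870
ΔCt(TGF-β-stimulated) = 24.090 − 20.535 = 3.555
ΔΔCt = 3.555 − 0.870 = 2.685
Fold change = 2^(−2.685) = 0.1555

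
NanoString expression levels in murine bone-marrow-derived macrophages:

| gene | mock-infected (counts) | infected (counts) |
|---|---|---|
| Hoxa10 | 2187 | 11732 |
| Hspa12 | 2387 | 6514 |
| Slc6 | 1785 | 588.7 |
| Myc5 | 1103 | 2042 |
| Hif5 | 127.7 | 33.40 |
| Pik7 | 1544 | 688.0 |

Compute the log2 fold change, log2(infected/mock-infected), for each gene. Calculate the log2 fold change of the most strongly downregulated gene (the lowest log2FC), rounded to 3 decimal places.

-1.935

log2(11732/2187) = 2.423  (Hoxa10)
log2(6514/2387) = 1.448  (Hspa12)
log2(588.7/1785) = -1.600  (Slc6)
log2(2042/1103) = 0.889  (Myc5)
log2(33.40/127.7) = -1.935  (Hif5)
log2(688.0/1544) = -1.166  (Pik7)
Hif5 is most strongly downregulated.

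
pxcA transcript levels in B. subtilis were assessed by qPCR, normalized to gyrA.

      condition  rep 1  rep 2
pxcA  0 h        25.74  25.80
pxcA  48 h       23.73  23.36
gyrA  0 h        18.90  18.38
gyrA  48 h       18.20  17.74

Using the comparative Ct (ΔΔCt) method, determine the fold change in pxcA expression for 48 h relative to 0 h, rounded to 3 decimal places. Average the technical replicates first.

Mean Ct: pxcA 0 h 25.770; pxcA 48 h 23.545; gyrA 0 h 18.640; gyrA 48 h 17.970
ΔCt(0 h) = 25.770 − 18.640 = 7.130
ΔCt(48 h) = 23.545 − 17.970 = 5.575
ΔΔCt = 5.575 − 7.130 = -1.555
Fold change = 2^(−(-1.555)) = 2^1.555 = 2.9383

2.938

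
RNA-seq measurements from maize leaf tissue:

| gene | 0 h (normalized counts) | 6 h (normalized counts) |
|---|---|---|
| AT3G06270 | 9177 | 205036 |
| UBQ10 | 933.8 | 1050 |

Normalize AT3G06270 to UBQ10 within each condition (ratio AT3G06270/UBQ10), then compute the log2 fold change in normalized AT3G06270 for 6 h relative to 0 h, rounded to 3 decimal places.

AT3G06270/UBQ10 (0 h) = 9177 / 933.8 = 9.8276
AT3G06270/UBQ10 (6 h) = 205036 / 1050 = 195.27
Fold change = 195.27 / 9.8276 = 19.8698
log2(19.8698) = 4.3125

4.313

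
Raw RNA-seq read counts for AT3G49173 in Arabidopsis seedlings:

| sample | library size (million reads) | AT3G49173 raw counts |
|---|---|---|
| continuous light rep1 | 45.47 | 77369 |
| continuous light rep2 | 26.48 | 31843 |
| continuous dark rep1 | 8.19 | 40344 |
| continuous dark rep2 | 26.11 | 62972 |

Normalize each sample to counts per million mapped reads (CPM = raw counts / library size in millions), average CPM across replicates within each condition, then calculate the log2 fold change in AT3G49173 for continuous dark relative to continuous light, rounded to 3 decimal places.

CPM(continuous light rep1) = 77369 / 45.47 = 1701.5395
CPM(continuous light rep2) = 31843 / 26.48 = 1202.5302
CPM(continuous dark rep1) = 40344 / 8.19 = 4926.0073
CPM(continuous dark rep2) = 62972 / 26.11 = 2411.7962
mean CPM(continuous light) = 1452.0348; mean CPM(continuous dark) = 3668.9018
Fold change = 3668.9018 / 1452.0348 = 2.52673
log2(2.52673) = 1.3373

1.337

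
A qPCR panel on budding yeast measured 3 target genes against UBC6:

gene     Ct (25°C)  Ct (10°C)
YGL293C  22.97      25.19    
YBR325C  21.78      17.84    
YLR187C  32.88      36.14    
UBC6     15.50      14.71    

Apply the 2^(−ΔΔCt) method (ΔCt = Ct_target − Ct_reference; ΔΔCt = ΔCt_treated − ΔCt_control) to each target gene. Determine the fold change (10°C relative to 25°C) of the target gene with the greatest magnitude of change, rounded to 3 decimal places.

YGL293C: ΔΔCt = (25.19−14.71) − (22.97−15.50) = 10.48 − 7.47 = 3.01; fold change = 2^-3.01 = 0.124
YBR325C: ΔΔCt = (17.84−14.71) − (21.78−15.50) = 3.13 − 6.28 = -3.15; fold change = 2^3.15 = 8.877
YLR187C: ΔΔCt = (36.14−14.71) − (32.88−15.50) = 21.43 − 17.38 = 4.05; fold change = 2^-4.05 = 0.060
YLR187C has the largest |ΔΔCt| = 4.05.

0.060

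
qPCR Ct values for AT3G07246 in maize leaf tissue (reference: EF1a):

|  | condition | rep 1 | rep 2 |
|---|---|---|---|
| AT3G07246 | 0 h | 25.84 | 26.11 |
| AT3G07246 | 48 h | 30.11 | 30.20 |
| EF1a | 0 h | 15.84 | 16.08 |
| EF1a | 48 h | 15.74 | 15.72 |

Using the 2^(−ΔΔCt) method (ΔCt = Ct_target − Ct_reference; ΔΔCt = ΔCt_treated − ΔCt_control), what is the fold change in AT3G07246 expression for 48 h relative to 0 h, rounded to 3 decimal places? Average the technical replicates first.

0.047

Mean Ct: AT3G07246 0 h 25.975; AT3G07246 48 h 30.155; EF1a 0 h 15.960; EF1a 48 h 15.730
ΔCt(0 h) = 25.975 − 15.960 = 10.015
ΔCt(48 h) = 30.155 − 15.730 = 14.425
ΔΔCt = 14.425 − 10.015 = 4.410
Fold change = 2^(−4.410) = 0.0470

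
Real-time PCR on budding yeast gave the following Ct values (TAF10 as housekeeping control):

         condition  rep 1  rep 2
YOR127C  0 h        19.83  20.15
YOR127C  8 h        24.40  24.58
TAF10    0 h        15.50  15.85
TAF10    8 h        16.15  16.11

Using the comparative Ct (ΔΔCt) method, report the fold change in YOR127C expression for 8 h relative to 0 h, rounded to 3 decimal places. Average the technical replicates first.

0.061

Mean Ct: YOR127C 0 h 19.990; YOR127C 8 h 24.490; TAF10 0 h 15.675; TAF10 8 h 16.130
ΔCt(0 h) = 19.990 − 15.675 = 4.315
ΔCt(8 h) = 24.490 − 16.130 = 8.360
ΔΔCt = 8.360 − 4.315 = 4.045
Fold change = 2^(−4.045) = 0.0606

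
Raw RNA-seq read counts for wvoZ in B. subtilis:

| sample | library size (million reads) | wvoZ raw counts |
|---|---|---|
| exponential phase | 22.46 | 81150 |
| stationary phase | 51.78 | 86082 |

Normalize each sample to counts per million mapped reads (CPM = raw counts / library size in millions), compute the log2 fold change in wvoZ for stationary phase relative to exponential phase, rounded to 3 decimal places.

CPM(exponential phase) = 81150 / 22.46 = 3613.0899
CPM(stationary phase) = 86082 / 51.78 = 1662.4565
Fold change = 1662.4565 / 3613.0899 = 0.46012
log2(0.46012) = -1.1199

-1.120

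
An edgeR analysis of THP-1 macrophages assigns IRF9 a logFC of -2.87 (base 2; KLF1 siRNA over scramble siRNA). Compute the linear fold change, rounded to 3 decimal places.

Fold change = 2^(-2.87) = 0.1368
That is, IRF9 drops to 13.7% of the scramble siRNA level.

0.137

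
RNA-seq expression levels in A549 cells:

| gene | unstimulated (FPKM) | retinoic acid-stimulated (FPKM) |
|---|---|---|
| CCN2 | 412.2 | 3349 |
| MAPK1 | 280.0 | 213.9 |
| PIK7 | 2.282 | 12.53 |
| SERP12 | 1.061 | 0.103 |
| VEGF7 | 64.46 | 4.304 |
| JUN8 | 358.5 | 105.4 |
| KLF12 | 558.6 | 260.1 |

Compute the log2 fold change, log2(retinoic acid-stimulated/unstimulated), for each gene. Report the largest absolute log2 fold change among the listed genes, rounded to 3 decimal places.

3.905

log2(3349/412.2) = 3.022  (CCN2)
log2(213.9/280.0) = -0.388  (MAPK1)
log2(12.53/2.282) = 2.457  (PIK7)
log2(0.103/1.061) = -3.365  (SERP12)
log2(4.304/64.46) = -3.905  (VEGF7)
log2(105.4/358.5) = -1.766  (JUN8)
log2(260.1/558.6) = -1.103  (KLF12)
The largest magnitude belongs to VEGF7.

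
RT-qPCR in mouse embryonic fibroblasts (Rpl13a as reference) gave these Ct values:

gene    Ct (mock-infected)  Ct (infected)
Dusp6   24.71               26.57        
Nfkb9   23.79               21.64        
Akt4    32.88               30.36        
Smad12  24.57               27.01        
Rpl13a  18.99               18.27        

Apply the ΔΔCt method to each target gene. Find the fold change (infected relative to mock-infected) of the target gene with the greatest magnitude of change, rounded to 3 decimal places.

Dusp6: ΔΔCt = (26.57−18.27) − (24.71−18.99) = 8.30 − 5.72 = 2.58; fold change = 2^-2.58 = 0.167
Nfkb9: ΔΔCt = (21.64−18.27) − (23.79−18.99) = 3.37 − 4.80 = -1.43; fold change = 2^1.43 = 2.694
Akt4: ΔΔCt = (30.36−18.27) − (32.88−18.99) = 12.09 − 13.89 = -1.80; fold change = 2^1.80 = 3.482
Smad12: ΔΔCt = (27.01−18.27) − (24.57−18.99) = 8.74 − 5.58 = 3.16; fold change = 2^-3.16 = 0.112
Smad12 has the largest |ΔΔCt| = 3.16.

0.112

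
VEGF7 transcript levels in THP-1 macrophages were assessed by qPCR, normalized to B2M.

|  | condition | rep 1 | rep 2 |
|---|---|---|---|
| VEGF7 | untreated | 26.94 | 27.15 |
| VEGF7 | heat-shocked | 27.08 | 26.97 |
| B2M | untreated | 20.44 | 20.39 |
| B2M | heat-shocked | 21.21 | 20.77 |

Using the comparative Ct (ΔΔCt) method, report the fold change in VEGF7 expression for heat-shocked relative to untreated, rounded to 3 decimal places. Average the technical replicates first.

Mean Ct: VEGF7 untreated 27.045; VEGF7 heat-shocked 27.025; B2M untreated 20.415; B2M heat-shocked 20.990
ΔCt(untreated) = 27.045 − 20.415 = 6.630
ΔCt(heat-shocked) = 27.025 − 20.990 = 6.035
ΔΔCt = 6.035 − 6.630 = -0.595
Fold change = 2^(−(-0.595)) = 2^0.595 = 1.5105

1.510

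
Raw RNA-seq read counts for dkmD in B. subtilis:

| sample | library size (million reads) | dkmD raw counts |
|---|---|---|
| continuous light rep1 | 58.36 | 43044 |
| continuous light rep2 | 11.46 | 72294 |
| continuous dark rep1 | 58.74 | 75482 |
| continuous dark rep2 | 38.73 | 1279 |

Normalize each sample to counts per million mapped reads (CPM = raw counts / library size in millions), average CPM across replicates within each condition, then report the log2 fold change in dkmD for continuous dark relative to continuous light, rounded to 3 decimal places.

-2.418

CPM(continuous light rep1) = 43044 / 58.36 = 737.5600
CPM(continuous light rep2) = 72294 / 11.46 = 6308.3770
CPM(continuous dark rep1) = 75482 / 58.74 = 1285.0187
CPM(continuous dark rep2) = 1279 / 38.73 = 33.0235
mean CPM(continuous light) = 3522.9685; mean CPM(continuous dark) = 659.0211
Fold change = 659.0211 / 3522.9685 = 0.18706
log2(0.18706) = -2.4184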